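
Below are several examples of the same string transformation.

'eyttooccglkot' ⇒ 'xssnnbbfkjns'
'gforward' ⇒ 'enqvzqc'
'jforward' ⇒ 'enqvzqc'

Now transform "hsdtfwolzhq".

rcsevnkygp

In each case the input is transformed by: shift every letter 1 place backward in the alphabet (wrapping around), then delete the first character.
"hsdtfwolzhq" → "grcsevnkygp" → "rcsevnkygp".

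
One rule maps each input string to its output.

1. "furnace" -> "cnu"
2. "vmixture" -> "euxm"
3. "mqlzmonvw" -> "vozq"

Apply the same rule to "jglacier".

riag

What's happening: keep every other character starting from the second (positions 2nd, 4th, 6th, ...), then reverse the string.
Starting from "jglacier": after the first operation, "gair"; after the second, "riag".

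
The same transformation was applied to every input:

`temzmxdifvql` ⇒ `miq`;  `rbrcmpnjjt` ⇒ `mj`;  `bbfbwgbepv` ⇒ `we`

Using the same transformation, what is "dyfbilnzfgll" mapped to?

Rule — delete the first 3 characters, then keep one character in every 3, starting at position 2 (positions 2nd, 5th, 8th, ...).
"dyfbilnzfgll" → "izl".

izl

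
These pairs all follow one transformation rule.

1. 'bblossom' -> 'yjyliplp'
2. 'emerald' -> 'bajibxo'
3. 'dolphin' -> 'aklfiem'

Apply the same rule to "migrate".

jbfqdxo

The transformation: shift every letter 3 places backward in the alphabet (wrapping around), then take characters alternately from the front and the back (1st, last, 2nd, 2nd-last, ...).
For "migrate", step one produces "jfdoxqb"; step two turns that into "jbfqdxo".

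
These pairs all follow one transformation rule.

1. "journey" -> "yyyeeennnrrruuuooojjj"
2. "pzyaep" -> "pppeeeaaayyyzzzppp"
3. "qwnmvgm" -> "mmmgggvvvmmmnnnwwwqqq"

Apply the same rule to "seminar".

rrraaannniiimmmeeesss

The pattern: repeat every character 3 times, then reverse the string.
On "seminar": the first step gives "ssseeemmmiiinnnaaarrr", and the second then gives "rrraaannniiimmmeeesss".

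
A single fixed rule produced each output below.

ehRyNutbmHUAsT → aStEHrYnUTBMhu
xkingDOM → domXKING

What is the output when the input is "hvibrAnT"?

aNtHVIBR

The transformation: flip the case of every letter, then move the last 3 characters to the front (rotate right by 3).
"hvibrAnT" → "HVIBRaNt" → "aNtHVIBR".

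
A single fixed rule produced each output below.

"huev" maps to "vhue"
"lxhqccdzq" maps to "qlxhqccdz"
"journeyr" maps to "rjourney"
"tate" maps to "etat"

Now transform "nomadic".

cnomadi

Looking at the pairs, the operation is to move the last character to the front.
"nomadic" → "cnomadi".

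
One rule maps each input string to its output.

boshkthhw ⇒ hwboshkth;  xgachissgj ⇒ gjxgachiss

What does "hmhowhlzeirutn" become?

tnhmhowhlzeiru

Each output is the input with this applied: move the last 2 characters to the front (rotate right by 2).
So "hmhowhlzeirutn" becomes "tnhmhowhlzeiru".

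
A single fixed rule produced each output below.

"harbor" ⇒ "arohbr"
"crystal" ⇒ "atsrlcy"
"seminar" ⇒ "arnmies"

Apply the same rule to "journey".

euronjy

Rule — sort the characters into reverse alphabetical order, then swap the first and last characters.
"journey" → "yuronje" → "euronjy".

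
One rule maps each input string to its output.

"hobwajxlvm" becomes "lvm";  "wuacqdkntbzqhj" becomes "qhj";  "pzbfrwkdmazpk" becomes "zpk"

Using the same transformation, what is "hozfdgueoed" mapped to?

oed

Rule — keep only the last 3 characters.
So "hozfdgueoed" becomes "oed".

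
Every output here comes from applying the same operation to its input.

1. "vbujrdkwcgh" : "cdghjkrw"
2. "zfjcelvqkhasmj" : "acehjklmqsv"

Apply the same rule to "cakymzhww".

hmwwyz

In each case the input is transformed by: delete the first 3 characters, then sort the characters into alphabetical order.
Working it through for "cakymzhww": intermediate "ymzhww", final "hmwwyz".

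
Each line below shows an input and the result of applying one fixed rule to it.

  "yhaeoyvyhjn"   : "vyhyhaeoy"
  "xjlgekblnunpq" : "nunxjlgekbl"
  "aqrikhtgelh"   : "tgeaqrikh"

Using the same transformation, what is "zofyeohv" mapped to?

The rule is to delete the last 2 characters, then move the last 3 characters to the front (rotate right by 3).
So "zofyeohv" becomes "yeozof".

yeozof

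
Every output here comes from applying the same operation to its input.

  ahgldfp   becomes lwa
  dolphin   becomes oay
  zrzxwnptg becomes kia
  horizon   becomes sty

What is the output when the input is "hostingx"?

Each output is the input with this applied: keep one character in every 3, starting at position 1 (positions 1st, 4th, 7th, ...), then shift every letter 11 places forward in the alphabet (wrapping around).
Applying both steps to "hostingx": "htg", then "ser".

ser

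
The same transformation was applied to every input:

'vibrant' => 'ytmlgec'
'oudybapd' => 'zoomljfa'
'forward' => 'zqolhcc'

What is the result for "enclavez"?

ywppnlkg

The transformation: shift every letter 11 places forward in the alphabet (wrapping around), then sort the characters into reverse alphabetical order.
Applying both steps to "enclavez": "pynwlgpk", then "ywppnlkg".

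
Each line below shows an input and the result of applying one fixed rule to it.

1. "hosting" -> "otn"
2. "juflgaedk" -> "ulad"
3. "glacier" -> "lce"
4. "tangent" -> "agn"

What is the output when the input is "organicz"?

raiz

In each case the input is transformed by: keep every other character starting from the second (positions 2nd, 4th, 6th, ...).
Applying that to "organicz" gives "raiz".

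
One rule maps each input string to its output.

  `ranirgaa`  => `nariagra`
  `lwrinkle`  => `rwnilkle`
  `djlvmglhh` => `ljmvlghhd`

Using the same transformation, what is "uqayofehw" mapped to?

aqoyefwhu

The rule is to move the first character to the end, then swap each adjacent pair of characters (1↔2, 3↔4, ...).
On "uqayofehw": the first step gives "qayofehwu", and the second then gives "aqoyefwhu".
(Check on "ranirgaa": → "anirgaar" → "nariagra" ✓)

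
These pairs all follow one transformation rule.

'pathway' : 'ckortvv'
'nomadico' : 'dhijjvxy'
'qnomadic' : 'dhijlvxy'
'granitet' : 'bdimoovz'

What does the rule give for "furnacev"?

The rule is to shift every letter 5 places backward in the alphabet (wrapping around), then sort the characters into alphabetical order.
For "furnacev" the result is "aimpqvxz".
(Check on "granitet": → "bmvidozo" → "bdimoovz" ✓)

aimpqvxz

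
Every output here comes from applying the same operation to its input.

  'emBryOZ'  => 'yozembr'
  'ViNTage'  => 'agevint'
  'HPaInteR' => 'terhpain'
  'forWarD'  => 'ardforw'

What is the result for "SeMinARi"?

The rule is to move the last 3 characters to the front (rotate right by 3), then convert every letter to lowercase.
"SeMinARi" → "ARiSeMin" → "arisemin".

arisemin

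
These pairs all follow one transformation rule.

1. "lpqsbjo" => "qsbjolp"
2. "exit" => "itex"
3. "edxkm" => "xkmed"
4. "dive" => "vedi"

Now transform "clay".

aycl

The transformation: move the first 2 characters to the end (rotate left by 2).
Applying that to "clay" gives "aycl".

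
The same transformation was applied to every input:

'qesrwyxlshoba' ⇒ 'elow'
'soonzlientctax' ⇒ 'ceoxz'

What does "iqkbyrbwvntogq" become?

The transformation: keep one character in every 3, starting at position 2 (positions 2nd, 5th, 8th, ...), then sort the characters into alphabetical order.
Working it through for "iqkbyrbwvntogq": intermediate "qywtq", final "qqtwy".

qqtwy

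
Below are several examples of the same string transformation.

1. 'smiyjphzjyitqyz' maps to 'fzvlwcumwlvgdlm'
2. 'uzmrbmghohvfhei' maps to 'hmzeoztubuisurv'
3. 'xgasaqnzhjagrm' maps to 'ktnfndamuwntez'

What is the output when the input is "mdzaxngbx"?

Each output is the input with this applied: shift every letter 13 places forward in the alphabet (wrapping around) — i.e. ROT13.
Applying that to "mdzaxngbx" gives "zqmnkatok".

zqmnkatok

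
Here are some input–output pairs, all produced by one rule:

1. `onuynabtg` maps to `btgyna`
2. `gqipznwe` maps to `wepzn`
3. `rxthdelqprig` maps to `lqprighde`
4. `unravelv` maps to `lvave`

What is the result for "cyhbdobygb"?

bygbbdo

The pattern: delete the first 3 characters, then move the first 3 characters to the end (rotate left by 3).
On "cyhbdobygb": the first step gives "bdobygb", and the second then gives "bygbbdo".
(Check on "rxthdelqprig": → "hdelqprig" → "lqprighde" ✓)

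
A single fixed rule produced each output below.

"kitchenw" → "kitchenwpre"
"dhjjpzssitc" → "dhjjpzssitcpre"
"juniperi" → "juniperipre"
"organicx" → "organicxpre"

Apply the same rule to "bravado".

Looking at the pairs, the operation is to append "pre".
So "bravado" becomes "bravadopre".

bravadopre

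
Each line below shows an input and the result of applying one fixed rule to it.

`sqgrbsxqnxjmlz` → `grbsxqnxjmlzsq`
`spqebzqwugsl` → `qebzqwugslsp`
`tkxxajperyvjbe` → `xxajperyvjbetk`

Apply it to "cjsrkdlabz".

In each case the input is transformed by: move the first 2 characters to the end (rotate left by 2).
"cjsrkdlabz" → "srkdlabzcj".

srkdlabzcj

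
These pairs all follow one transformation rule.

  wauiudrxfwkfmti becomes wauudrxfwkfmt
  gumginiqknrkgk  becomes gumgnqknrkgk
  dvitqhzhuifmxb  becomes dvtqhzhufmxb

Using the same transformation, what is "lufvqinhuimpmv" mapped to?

lufvqnhumpmv

The pattern: remove every "i".
Doing the same to "lufvqinhuimpmv": "lufvqnhumpmv".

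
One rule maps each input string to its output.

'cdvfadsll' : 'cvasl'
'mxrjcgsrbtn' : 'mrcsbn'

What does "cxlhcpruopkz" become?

clcrok

Looking at the pairs, the operation is to keep every other character starting from the first (positions 1st, 3rd, 5th, ...).
So "cxlhcpruopkz" becomes "clcrok".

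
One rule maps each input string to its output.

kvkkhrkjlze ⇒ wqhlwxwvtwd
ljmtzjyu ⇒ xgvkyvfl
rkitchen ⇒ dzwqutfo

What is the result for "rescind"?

dpqzeuo

Looking at the pairs, the operation is to shift every letter 12 places forward in the alphabet (wrapping around), then take characters alternately from the front and the back (1st, last, 2nd, 2nd-last, ...).
Starting from "rescind": after the first operation, "dqeouzp"; after the second, "dpqzeuo".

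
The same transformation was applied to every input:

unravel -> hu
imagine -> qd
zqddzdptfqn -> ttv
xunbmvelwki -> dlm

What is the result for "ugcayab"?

In each case the input is transformed by: shift every letter 10 places backward in the alphabet (wrapping around), then keep one character in every 3, starting at position 3 (positions 3rd, 6th, 9th, ...).
Applying that to "ugcayab" gives "sq".

sq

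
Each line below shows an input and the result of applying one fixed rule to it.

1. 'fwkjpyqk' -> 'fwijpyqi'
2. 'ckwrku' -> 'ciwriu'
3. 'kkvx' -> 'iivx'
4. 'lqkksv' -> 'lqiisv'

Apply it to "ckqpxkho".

ciqpxiho

The transformation: replace every "k" with "i".
On "ckqpxkho" that produces "ciqpxiho".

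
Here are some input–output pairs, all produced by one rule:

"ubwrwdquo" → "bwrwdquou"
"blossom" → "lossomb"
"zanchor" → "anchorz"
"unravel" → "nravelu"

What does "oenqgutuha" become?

enqgutuhao

Rule — move the first character to the end.
On "oenqgutuha" that produces "enqgutuhao".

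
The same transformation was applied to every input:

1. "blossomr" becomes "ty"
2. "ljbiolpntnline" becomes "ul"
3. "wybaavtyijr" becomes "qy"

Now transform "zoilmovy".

What's happening: shift every letter 7 places forward in the alphabet (wrapping around), then keep only the last 2 characters.
Starting from "zoilmovy": after the first operation, "gvpstvcf"; after the second, "cf".

cf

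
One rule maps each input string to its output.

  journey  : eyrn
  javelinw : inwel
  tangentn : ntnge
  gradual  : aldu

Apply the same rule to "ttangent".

What's happening: delete the first 3 characters, then move the first 2 characters to the end (rotate left by 2).
For "ttangent", step one produces "ngent"; step two turns that into "entng".

entng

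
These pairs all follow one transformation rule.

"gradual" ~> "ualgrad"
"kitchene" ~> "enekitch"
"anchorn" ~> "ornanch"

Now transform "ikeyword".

The rule is to move the last 3 characters to the front (rotate right by 3).
For "ikeyword" the result is "ordikeyw".

ordikeyw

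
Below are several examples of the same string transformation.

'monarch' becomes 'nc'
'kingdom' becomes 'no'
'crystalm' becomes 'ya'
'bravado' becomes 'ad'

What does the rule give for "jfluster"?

The transformation: keep one character in every 3, starting at position 3 (positions 3rd, 6th, 9th, ...).
Doing the same to "jfluster": "lt".

lt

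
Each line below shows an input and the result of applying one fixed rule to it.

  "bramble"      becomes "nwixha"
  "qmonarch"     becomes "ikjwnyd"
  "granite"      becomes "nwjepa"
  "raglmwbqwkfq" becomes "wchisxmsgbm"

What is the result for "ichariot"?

ydwnekp

The transformation: shift every letter 4 places backward in the alphabet (wrapping around), then delete the first character.
On "ichariot": the first step gives "eydwnekp", and the second then gives "ydwnekp".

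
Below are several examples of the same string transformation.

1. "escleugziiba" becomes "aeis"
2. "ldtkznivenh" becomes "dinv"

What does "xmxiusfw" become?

fsx

Each output is the input with this applied: sort the characters into alphabetical order, then keep one character in every 3, starting at position 1 (positions 1st, 4th, 7th, ...).
On "xmxiusfw": the first step gives "fimsuwxx", and the second then gives "fsx".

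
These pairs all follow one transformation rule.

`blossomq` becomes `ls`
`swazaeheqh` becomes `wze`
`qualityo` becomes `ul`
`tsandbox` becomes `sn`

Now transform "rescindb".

ec

What's happening: keep every other character starting from the second (positions 2nd, 4th, 6th, ...), then delete the last 2 characters.
On "rescindb": the first step gives "ecnb", and the second then gives "ec".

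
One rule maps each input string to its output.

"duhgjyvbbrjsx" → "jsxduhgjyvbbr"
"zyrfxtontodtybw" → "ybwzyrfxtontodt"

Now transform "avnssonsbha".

In each case the input is transformed by: move the last 3 characters to the front (rotate right by 3).
For "avnssonsbha" the result is "bhaavnssons".

bhaavnssons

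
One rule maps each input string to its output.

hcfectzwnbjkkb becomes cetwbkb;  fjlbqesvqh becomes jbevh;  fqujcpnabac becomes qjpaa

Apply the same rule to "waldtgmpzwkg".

adgpwg

Each output is the input with this applied: keep every other character starting from the second (positions 2nd, 4th, 6th, ...).
On "waldtgmpzwkg" that produces "adgpwg".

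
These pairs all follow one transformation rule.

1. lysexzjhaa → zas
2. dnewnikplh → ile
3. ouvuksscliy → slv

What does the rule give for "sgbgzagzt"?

The pattern: keep one character in every 3, starting at position 3 (positions 3rd, 6th, 9th, ...), then move the first character to the end.
Working it through for "sgbgzagzt": intermediate "bat", final "atb".

atb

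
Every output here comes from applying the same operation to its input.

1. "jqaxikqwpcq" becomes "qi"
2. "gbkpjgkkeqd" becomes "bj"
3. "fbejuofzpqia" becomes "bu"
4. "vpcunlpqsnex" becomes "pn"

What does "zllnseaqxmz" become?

Rule — keep one character in every 3, starting at position 2 (positions 2nd, 5th, 8th, ...), then delete the last 2 characters.
Working it through for "zllnseaqxmz": intermediate "lsqz", final "ls".

ls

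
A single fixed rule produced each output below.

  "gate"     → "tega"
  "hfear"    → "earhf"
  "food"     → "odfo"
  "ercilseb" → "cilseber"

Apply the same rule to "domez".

What's happening: move the first 2 characters to the end (rotate left by 2).
So "domez" becomes "mezdo".

mezdo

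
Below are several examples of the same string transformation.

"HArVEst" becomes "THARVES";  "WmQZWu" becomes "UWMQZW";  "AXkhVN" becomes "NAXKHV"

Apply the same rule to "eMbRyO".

The pattern: move the last character to the front, then convert every letter to uppercase.
Working it through for "eMbRyO": intermediate "OeMbRy", final "OEMBRY".

OEMBRY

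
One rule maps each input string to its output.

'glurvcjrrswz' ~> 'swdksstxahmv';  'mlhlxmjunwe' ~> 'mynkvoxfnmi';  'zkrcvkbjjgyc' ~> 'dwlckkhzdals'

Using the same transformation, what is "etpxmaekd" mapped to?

ynbflefuq

The rule is to move the first 3 characters to the end (rotate left by 3), then shift every letter 1 place forward in the alphabet (wrapping around).
On "etpxmaekd": the first step gives "xmaekdetp", and the second then gives "ynbflefuq".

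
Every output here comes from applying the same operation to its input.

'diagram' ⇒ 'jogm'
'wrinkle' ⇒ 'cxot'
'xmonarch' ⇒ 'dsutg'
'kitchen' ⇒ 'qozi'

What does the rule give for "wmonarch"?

The rule is to delete the last 3 characters, then shift every letter 6 places forward in the alphabet (wrapping around).
On "wmonarch": the first step gives "wmona", and the second then gives "csutg".

csutg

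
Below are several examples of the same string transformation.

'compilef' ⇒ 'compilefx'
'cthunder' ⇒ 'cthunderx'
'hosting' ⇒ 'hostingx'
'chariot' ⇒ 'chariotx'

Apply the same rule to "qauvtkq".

qauvtkqx

What's happening: append "x".
On "qauvtkq" that produces "qauvtkqx".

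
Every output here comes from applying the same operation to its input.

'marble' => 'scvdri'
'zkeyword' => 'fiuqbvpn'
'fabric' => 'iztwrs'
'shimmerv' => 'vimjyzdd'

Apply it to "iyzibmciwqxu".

holzpqzsdtzn

Looking at the pairs, the operation is to shift every letter 9 places backward in the alphabet (wrapping around), then move the last 3 characters to the front (rotate right by 3).
For "iyzibmciwqxu", step one produces "zpqzsdtznhol"; step two turns that into "holzpqzsdtzn".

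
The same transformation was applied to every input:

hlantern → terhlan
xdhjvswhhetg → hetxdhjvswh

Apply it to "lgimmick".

miclgim

Rule — delete the last character, then move the last 3 characters to the front (rotate right by 3).
Applying that to "lgimmick" gives "miclgim".
(Check on "xdhjvswhhetg": → "xdhjvswhhet" → "hetxdhjvswh" ✓)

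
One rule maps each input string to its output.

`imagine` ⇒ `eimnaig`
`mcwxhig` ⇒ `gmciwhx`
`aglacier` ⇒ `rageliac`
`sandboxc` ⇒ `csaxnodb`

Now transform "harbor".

rhaorb

What's happening: swap the first and last characters, then take characters alternately from the front and the back (1st, last, 2nd, 2nd-last, ...).
On "harbor": the first step gives "rarboh", and the second then gives "rhaorb".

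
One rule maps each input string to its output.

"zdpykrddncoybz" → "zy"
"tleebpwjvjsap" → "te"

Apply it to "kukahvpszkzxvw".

ka

Each output is the input with this applied: keep one character in every 3, starting at position 1 (positions 1st, 4th, 7th, ...), then delete the last 3 characters.
Working it through for "kukahvpszkzxvw": intermediate "kapkv", final "ka".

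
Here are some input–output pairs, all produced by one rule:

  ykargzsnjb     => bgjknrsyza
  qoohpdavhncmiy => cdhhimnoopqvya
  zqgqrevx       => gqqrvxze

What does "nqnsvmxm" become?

Rule — sort the characters into alphabetical order, then move the first character to the end.
For "nqnsvmxm", step one produces "mmnnqsvx"; step two turns that into "mnnqsvxm".

mnnqsvxm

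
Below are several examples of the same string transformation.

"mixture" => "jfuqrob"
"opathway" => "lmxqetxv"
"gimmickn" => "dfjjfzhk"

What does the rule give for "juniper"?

What's happening: shift every letter 3 places backward in the alphabet (wrapping around).
So "juniper" becomes "grkfmbo".

grkfmbo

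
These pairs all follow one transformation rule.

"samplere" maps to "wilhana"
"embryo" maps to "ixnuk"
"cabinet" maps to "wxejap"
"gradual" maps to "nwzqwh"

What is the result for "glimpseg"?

heiloac

Rule — delete the first character, then shift every letter 4 places backward in the alphabet (wrapping around).
Starting from "glimpseg": after the first operation, "limpseg"; after the second, "heiloac".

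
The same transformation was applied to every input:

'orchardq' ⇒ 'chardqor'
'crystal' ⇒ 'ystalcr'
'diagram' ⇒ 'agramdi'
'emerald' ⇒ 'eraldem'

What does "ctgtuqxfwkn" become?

gtuqxfwknct

What's happening: move the first 2 characters to the end (rotate left by 2).
For "ctgtuqxfwkn" the result is "gtuqxfwknct".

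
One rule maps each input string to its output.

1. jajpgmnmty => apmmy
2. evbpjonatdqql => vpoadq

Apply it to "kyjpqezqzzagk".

In each case the input is transformed by: keep every other character starting from the second (positions 2nd, 4th, 6th, ...).
Applying that to "kyjpqezqzzagk" gives "ypeqzg".

ypeqzg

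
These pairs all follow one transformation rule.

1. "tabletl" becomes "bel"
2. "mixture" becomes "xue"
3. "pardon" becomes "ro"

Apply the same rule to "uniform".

Each output is the input with this applied: delete the first character, then keep every other character starting from the second (positions 2nd, 4th, 6th, ...).
On "uniform" that produces "iom".

iom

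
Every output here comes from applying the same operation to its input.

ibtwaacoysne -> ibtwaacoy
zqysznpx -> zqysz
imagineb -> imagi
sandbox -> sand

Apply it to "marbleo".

What's happening: delete the last 3 characters.
"marbleo" → "marb".

marb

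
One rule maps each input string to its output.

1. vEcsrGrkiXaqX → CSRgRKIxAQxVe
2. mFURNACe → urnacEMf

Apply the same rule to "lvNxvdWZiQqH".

nXVDwzIqQhLV

The rule is to flip the case of every letter, then move the first 2 characters to the end (rotate left by 2).
Working it through for "lvNxvdWZiQqH": intermediate "LVnXVDwzIqQh", final "nXVDwzIqQhLV".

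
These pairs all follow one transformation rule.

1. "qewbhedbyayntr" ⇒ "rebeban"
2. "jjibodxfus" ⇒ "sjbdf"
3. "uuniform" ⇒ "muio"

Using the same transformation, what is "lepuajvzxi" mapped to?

ieujz

The pattern: move the last 2 characters to the front (rotate right by 2), then keep every other character starting from the second (positions 2nd, 4th, 6th, ...).
For "lepuajvzxi" the result is "ieujz".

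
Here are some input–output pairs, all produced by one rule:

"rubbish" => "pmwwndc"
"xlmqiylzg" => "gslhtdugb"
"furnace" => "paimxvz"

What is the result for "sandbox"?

Looking at the pairs, the operation is to shift every letter 5 places backward in the alphabet (wrapping around), then swap each adjacent pair of characters (1↔2, 3↔4, ...).
Applying both steps to "sandbox": "nviywjs", then "vnyijws".
(Check on "rubbish": → "mpwwdnc" → "pmwwndc" ✓)

vnyijws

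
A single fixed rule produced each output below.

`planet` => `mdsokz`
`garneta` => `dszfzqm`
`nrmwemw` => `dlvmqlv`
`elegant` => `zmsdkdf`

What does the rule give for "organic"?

mhbnqfz

Rule — shift every letter 1 place backward in the alphabet (wrapping around), then move the last 3 characters to the front (rotate right by 3).
Working it through for "organic": intermediate "nqfzmhb", final "mhbnqfz".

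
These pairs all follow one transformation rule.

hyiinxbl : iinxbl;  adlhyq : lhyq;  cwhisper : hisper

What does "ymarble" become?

arble

In each case the input is transformed by: delete the first 2 characters.
On "ymarble" that produces "arble".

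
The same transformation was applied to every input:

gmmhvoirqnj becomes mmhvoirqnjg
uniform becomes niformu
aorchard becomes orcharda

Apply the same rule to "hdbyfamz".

dbyfamzh

Looking at the pairs, the operation is to move the first character to the end.
On "hdbyfamz" that produces "dbyfamzh".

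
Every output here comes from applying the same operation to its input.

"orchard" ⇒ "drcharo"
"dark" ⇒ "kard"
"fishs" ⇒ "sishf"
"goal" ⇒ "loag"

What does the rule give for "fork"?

korf

In each case the input is transformed by: swap the first and last characters.
"fork" → "korf".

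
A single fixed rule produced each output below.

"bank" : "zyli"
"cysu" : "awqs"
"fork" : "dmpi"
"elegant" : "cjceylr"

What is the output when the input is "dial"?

Looking at the pairs, the operation is to shift every letter 2 places backward in the alphabet (wrapping around).
On "dial" that produces "bgyj".

bgyj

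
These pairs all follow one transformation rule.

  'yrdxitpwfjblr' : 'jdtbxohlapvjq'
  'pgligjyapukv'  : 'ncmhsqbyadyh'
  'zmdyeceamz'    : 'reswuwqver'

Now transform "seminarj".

The rule is to reverse the string, then shift every letter 8 places backward in the alphabet (wrapping around).
Working it through for "seminarj": intermediate "jranimes", final "bjsfaewk".
(Check on "pgligjyapukv": → "vkupayjgilgp" → "ncmhsqbyadyh" ✓)

bjsfaewk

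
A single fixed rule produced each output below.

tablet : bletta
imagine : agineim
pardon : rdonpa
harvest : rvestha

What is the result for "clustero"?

usterocl

Each output is the input with this applied: move the first 2 characters to the end (rotate left by 2).
"clustero" → "usterocl".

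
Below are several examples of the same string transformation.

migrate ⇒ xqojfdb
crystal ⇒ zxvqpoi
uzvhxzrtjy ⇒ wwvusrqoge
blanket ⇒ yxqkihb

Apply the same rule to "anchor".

zxolke

The pattern: shift every letter 3 places backward in the alphabet (wrapping around), then sort the characters into reverse alphabetical order.
"anchor" → "zxolke".
(Check on "migrate": → "jfdoxqb" → "xqojfdb" ✓)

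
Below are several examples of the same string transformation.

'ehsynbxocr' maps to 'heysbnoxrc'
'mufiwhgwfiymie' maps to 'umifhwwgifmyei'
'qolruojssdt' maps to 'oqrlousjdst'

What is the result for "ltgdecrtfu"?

tldgcetruf

The transformation: swap each adjacent pair of characters (1↔2, 3↔4, ...).
On "ltgdecrtfu" that produces "tldgcetruf".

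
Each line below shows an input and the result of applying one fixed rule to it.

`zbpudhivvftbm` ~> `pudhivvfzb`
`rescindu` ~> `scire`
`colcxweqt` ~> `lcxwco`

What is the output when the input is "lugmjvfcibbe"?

The transformation: delete the last 3 characters, then move the first 2 characters to the end (rotate left by 2).
"lugmjvfcibbe" → "gmjvfcilu".

gmjvfcilu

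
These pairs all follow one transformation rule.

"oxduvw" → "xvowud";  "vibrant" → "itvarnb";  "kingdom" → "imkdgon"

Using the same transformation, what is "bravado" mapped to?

robavda

The transformation: swap each adjacent pair of characters (1↔2, 3↔4, ...), then take characters alternately from the front and the back (1st, last, 2nd, 2nd-last, ...).
For "bravado", step one produces "rbvadao"; step two turns that into "robavda".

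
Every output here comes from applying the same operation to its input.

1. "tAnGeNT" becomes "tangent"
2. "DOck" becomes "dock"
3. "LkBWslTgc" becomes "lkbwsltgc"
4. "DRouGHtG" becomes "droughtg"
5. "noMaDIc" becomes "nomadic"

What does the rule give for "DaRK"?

The transformation: convert every letter to lowercase.
"DaRK" → "dark".

dark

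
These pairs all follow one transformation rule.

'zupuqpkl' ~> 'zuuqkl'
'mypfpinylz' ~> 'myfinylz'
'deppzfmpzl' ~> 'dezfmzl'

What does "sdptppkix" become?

sdtkix

The transformation: remove every "p".
Doing the same to "sdptppkix": "sdtkix".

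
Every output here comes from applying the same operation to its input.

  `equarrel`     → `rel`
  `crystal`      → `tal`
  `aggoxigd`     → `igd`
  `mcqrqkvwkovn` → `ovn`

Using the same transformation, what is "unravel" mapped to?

vel

Rule — keep only the last 3 characters.
"unravel" → "vel".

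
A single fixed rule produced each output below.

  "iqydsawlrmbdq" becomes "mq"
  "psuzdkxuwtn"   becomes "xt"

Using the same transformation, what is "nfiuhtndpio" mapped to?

The pattern: keep one character in every 3, starting at position 1 (positions 1st, 4th, 7th, ...), then keep only the last 2 characters.
On "nfiuhtndpio": the first step gives "nuni", and the second then gives "ni".

ni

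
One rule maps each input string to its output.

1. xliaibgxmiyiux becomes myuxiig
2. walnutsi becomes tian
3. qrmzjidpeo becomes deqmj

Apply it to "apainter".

trpi

The pattern: swap the front and back halves of the string, then keep every other character starting from the second (positions 2nd, 4th, 6th, ...).
Applying both steps to "apainter": "nterapai", then "trpi".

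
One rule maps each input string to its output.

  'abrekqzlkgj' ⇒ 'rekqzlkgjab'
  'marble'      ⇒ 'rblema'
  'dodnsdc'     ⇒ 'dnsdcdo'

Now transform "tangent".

The transformation: move the first 2 characters to the end (rotate left by 2).
Applying that to "tangent" gives "ngentta".

ngentta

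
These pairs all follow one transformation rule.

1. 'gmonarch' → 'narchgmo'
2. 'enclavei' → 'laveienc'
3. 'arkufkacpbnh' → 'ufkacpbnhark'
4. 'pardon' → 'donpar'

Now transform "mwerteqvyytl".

rteqvyytlmwe

In each case the input is transformed by: move the first 3 characters to the end (rotate left by 3).
On "mwerteqvyytl" that produces "rteqvyytlmwe".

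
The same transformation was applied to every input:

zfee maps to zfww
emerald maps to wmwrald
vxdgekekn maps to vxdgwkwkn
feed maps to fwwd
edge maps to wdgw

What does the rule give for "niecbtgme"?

What's happening: replace every "e" with "w".
So "niecbtgme" becomes "niwcbtgmw".

niwcbtgmw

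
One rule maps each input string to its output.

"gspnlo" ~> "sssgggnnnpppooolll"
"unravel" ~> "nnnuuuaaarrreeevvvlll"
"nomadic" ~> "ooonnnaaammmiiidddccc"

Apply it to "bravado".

rrrbbbvvvaaadddaaaooo

What's happening: swap each adjacent pair of characters (1↔2, 3↔4, ...), then repeat every character 3 times.
Applying that to "bravado" gives "rrrbbbvvvaaadddaaaooo".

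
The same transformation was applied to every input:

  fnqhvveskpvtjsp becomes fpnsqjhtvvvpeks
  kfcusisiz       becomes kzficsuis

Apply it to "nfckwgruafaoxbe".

nefbcxkowagfrau

Looking at the pairs, the operation is to take characters alternately from the front and the back (1st, last, 2nd, 2nd-last, ...).
"nfckwgruafaoxbe" → "nefbcxkowagfrau".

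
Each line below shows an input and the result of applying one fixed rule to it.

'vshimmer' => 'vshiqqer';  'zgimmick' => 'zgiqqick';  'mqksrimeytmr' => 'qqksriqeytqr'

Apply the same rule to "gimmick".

giqqick

What's happening: replace every "m" with "q".
Doing the same to "gimmick": "giqqick".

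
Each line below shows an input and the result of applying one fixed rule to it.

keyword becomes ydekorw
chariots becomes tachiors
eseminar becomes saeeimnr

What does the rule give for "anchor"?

The transformation: sort the characters into alphabetical order, then move the last character to the front.
On "anchor" that produces "rachno".
(Check on "eseminar": → "aeeimnrs" → "saeeimnr" ✓)

rachno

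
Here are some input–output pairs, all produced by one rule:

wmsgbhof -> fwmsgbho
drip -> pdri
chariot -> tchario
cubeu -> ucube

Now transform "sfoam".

msfoa

The transformation: move the last character to the front.
Doing the same to "sfoam": "msfoa".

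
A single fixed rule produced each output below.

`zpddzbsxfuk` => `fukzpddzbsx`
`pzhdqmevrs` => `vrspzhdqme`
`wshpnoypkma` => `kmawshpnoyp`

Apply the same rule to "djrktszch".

zchdjrkts

Looking at the pairs, the operation is to move the last 3 characters to the front (rotate right by 3).
Applying that to "djrktszch" gives "zchdjrkts".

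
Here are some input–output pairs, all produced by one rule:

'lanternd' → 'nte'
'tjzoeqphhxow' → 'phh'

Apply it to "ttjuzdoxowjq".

oxo

In each case the input is transformed by: delete the last 3 characters, then keep only the last 3 characters.
Applying both steps to "ttjuzdoxowjq": "ttjuzdoxo", then "oxo".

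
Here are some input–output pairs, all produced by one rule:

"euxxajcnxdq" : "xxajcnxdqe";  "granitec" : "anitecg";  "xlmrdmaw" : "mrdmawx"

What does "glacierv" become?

The rule is to move the first 2 characters to the end (rotate left by 2), then delete the last character.
For "glacierv", step one produces "aciervgl"; step two turns that into "aciervg".

aciervg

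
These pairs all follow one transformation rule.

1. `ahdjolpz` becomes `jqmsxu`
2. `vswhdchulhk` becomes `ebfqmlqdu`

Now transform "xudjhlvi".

gdmsqu

In each case the input is transformed by: shift every letter 9 places forward in the alphabet (wrapping around), then delete the last 2 characters.
For "xudjhlvi", step one produces "gdmsquer"; step two turns that into "gdmsqu".
(Check on "ahdjolpz": → "jqmsxuyi" → "jqmsxu" ✓)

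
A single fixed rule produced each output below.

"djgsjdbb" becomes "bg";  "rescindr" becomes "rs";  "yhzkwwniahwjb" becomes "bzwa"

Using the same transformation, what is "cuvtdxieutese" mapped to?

evxu

What's happening: move the last 3 characters to the front (rotate right by 3), then keep one character in every 3, starting at position 3 (positions 3rd, 6th, 9th, ...).
For "cuvtdxieutese", step one produces "esecuvtdxieut"; step two turns that into "evxu".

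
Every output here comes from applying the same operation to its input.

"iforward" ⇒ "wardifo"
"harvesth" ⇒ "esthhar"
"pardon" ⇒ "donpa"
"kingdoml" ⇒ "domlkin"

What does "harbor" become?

borha

The transformation: swap the front and back halves of the string, then delete the last character.
Working it through for "harbor": intermediate "borhar", final "borha".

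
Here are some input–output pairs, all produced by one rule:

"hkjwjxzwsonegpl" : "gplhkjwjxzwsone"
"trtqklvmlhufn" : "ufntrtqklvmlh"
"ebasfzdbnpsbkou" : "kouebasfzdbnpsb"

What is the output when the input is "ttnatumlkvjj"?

vjjttnatumlk

In each case the input is transformed by: move the last 3 characters to the front (rotate right by 3).
For "ttnatumlkvjj" the result is "vjjttnatumlk".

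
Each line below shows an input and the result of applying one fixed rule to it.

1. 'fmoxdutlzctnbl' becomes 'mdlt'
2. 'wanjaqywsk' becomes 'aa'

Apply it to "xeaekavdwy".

ek

In each case the input is transformed by: delete the last 3 characters, then keep one character in every 3, starting at position 2 (positions 2nd, 5th, 8th, ...).
For "xeaekavdwy", step one produces "xeaekav"; step two turns that into "ek".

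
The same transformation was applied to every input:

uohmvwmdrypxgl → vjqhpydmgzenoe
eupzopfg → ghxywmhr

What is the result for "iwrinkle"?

In each case the input is transformed by: shift every letter 8 places backward in the alphabet (wrapping around), then swap the front and back halves of the string.
On "iwrinkle": the first step gives "aojafcdw", and the second then gives "fcdwaoja".
(Check on "eupzopfg": → "wmhrghxy" → "ghxywmhr" ✓)

fcdwaoja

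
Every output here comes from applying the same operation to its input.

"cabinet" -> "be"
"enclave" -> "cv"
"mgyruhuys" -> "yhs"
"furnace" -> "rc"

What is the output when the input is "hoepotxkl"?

Looking at the pairs, the operation is to keep one character in every 3, starting at position 3 (positions 3rd, 6th, 9th, ...).
Doing the same to "hoepotxkl": "etl".

etl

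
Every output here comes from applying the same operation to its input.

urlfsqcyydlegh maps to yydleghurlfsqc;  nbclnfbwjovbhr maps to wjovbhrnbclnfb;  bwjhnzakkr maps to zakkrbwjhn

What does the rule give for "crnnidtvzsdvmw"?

vzsdvmwcrnnidt

Looking at the pairs, the operation is to swap the front and back halves of the string.
For "crnnidtvzsdvmw" the result is "vzsdvmwcrnnidt".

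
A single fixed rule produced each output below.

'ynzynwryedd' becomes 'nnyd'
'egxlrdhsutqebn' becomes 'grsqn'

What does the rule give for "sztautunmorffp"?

zunrp

In each case the input is transformed by: keep one character in every 3, starting at position 2 (positions 2nd, 5th, 8th, ...).
Applying that to "sztautunmorffp" gives "zunrp".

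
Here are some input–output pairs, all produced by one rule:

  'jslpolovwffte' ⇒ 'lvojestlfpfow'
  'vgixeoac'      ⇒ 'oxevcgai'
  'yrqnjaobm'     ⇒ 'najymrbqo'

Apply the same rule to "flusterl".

The rule is to take characters alternately from the front and the back (1st, last, 2nd, 2nd-last, ...), then move the last 3 characters to the front (rotate right by 3).
"flusterl" → "fllruest" → "estfllru".

estfllru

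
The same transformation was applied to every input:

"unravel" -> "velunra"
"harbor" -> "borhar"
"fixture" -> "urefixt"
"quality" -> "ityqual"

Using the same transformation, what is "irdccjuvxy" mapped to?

vxyirdccju

Looking at the pairs, the operation is to move the last 3 characters to the front (rotate right by 3).
Applying that to "irdccjuvxy" gives "vxyirdccju".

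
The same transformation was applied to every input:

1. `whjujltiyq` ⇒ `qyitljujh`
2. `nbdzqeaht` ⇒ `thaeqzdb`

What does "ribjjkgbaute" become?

The rule is to reverse the string, then delete the last character.
Starting from "ribjjkgbaute": after the first operation, "etuabgkjjbir"; after the second, "etuabgkjjbi".
(Check on "nbdzqeaht": → "thaeqzdbn" → "thaeqzdb" ✓)

etuabgkjjbi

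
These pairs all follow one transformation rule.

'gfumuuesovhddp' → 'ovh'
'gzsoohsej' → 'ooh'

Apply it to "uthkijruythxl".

What's happening: move the last 3 characters to the front (rotate right by 3), then keep only the last 3 characters.
For "uthkijruythxl", step one produces "hxluthkijruyt"; step two turns that into "uyt".

uyt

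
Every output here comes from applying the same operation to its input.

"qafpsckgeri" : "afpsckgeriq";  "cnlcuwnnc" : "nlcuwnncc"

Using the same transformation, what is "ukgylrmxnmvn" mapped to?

What's happening: move the first character to the end.
"ukgylrmxnmvn" → "kgylrmxnmvnu".

kgylrmxnmvnu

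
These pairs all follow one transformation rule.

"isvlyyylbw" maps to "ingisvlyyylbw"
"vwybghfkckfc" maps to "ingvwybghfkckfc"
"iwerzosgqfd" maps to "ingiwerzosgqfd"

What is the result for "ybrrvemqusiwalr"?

Rule — prepend "ing".
Applying that to "ybrrvemqusiwalr" gives "ingybrrvemqusiwalr".

ingybrrvemqusiwalr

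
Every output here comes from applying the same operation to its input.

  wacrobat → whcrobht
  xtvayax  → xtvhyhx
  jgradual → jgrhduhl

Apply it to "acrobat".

Looking at the pairs, the operation is to replace every "a" with "h".
Applying that to "acrobat" gives "hcrobht".

hcrobht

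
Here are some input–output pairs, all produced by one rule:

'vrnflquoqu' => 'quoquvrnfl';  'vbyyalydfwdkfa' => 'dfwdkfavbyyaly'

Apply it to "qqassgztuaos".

ztuaosqqassg

Looking at the pairs, the operation is to swap the front and back halves of the string.
For "qqassgztuaos" the result is "ztuaosqqassg".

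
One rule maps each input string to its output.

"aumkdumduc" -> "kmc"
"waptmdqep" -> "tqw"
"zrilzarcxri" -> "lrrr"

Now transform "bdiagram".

The transformation: move the first 2 characters to the end (rotate left by 2), then keep one character in every 3, starting at position 2 (positions 2nd, 5th, 8th, ...).
Working it through for "bdiagram": intermediate "iagrambd", final "aad".

aad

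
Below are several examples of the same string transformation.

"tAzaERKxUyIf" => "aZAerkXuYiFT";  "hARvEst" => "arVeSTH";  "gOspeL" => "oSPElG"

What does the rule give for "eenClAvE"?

Rule — flip the case of every letter, then move the first character to the end.
Working it through for "eenClAvE": intermediate "EENcLaVe", final "ENcLaVeE".
(Check on "hARvEst": → "HarVeST" → "arVeSTH" ✓)

ENcLaVeE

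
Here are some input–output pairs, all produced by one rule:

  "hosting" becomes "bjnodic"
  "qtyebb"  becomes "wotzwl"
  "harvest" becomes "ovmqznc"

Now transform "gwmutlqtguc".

xrhpoglobpb

Looking at the pairs, the operation is to shift every letter 5 places backward in the alphabet (wrapping around), then swap the first and last characters.
So "gwmutlqtguc" becomes "xrhpoglobpb".
(Check on "harvest": → "cvmqzno" → "ovmqznc" ✓)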